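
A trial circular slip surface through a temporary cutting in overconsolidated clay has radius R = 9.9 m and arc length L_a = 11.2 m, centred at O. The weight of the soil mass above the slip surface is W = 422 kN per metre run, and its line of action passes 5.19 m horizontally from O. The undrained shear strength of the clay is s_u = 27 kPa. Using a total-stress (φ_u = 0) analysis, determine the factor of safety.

FS = 1.37

Taking moments about the centre O, the resisting moment is provided by the undrained shear strength acting along the arc:
M_R = s_u·L_a·R = 27·11.20·9.9 = 2993.8 kN·m/m
M_D = W·d = 422·5.19 = 2190.2 kN·m/m
FS = M_R / M_D = 2993.8 / 2190.2 = 1.367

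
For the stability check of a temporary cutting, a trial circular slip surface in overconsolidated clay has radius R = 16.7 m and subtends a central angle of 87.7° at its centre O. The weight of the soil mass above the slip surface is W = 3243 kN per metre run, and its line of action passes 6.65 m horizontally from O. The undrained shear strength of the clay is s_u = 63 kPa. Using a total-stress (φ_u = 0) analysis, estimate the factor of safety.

FS = 1.25

Taking moments about the centre O, the resisting moment is provided by the undrained shear strength acting along the arc:
Arc length L_a = R·θ = 16.7·(87.7°·π/180) = 16.7·1.5307 = 25.56 m
M_R = s_u·L_a·R = 63·25.56·16.7 = 26893.7 kN·m/m
M_D = W·d = 3243·6.65 = 21566.0 kN·m/m
FS = M_R / M_D = 26893.7 / 21566.0 = 1.247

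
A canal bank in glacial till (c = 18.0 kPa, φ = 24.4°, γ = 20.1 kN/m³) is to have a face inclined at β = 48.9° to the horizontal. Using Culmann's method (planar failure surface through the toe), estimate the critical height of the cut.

H_c = 27.30 m

Culmann's analysis gives the critical failure plane at α_cr = (β + φ)/2 = (48.9 + 24.4)/2 = 36.6°, and the critical height
H_c = (4c/γ) · sinβ cosφ / [1 − cos(β − φ)]
    = (4·18.0/20.1) · sin48.9°·cos24.4° / [1 − cos(24.5°)]
    = 3.582 · 0.7536·0.9107 / [1 − 0.9100]
    = 3.582 · 0.6863 / 0.0900
    = 27.30 m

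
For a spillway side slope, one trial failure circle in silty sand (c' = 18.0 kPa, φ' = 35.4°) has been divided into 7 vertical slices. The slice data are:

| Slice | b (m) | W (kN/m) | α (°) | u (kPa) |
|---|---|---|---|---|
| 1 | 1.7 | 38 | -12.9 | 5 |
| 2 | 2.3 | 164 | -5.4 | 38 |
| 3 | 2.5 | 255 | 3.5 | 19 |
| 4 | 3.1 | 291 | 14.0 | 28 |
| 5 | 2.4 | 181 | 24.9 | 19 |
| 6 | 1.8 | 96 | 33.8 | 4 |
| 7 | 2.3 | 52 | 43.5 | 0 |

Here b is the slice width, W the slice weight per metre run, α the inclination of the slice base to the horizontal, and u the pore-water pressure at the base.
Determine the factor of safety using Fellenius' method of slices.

Ordinary method of slices: FS = Σ[c'·Δl_i + (W_i cosα_i − u_i·Δl_i)·tanφ'] / Σ W_i sinα_i, with Δl_i = b_i / cosα_i.
Slice 1: Δl = 1.7/cos(-12.9°) = 1.744 m; N'_1 = 38·cos(-12.9°) − 5·1.744 = 28.3; c'Δl = 31.39; W sinα = -8.5
Slice 2: Δl = 2.3/cos(-5.4°) = 2.310 m; N'_2 = 164·cos(-5.4°) − 38·2.310 = 75.5; c'Δl = 41.58; W sinα = -15.4
Slice 3: Δl = 2.5/cos3.5° = 2.505 m; N'_3 = 255·cos3.5° − 19·2.505 = 206.9; c'Δl = 45.08; W sinα = 15.6
Slice 4: Δl = 3.1/cos14.0° = 3.195 m; N'_4 = 291·cos14.0° − 28·3.195 = 192.9; c'Δl = 57.51; W sinα = 70.4
Slice 5: Δl = 2.4/cos24.9° = 2.646 m; N'_5 = 181·cos24.9° − 19·2.646 = 113.9; c'Δl = 47.63; W sinα = 76.2
Slice 6: Δl = 1.8/cos33.8° = 2.166 m; N'_6 = 96·cos33.8° − 4·2.166 = 71.1; c'Δl = 38.99; W sinα = 53.4
Slice 7: Δl = 2.3/cos43.5° = 3.171 m; N'_7 = 52·cos43.5° − 0·3.171 = 37.7; c'Δl = 57.07; W sinα = 35.8
Σc'Δl = 319.3 kN/m; ΣN' = 726.4 kN/m; ΣW sinα = 227.5 kN/m
Resisting = 319.3 + 726.4·tan35.4° = 319.3 + 516.2 = 835.5 kN/m
FS = 835.5 / 227.5 = 3.673

FS = 3.67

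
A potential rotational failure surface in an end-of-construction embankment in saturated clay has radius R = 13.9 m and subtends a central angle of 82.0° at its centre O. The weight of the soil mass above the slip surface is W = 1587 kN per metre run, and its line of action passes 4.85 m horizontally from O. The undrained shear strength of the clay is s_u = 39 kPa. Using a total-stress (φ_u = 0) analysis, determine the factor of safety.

Taking moments about the centre O, the resisting moment is provided by the undrained shear strength acting along the arc:
Arc length L_a = R·θ = 13.9·(82.0°·π/180) = 13.9·1.4312 = 19.89 m
M_R = s_u·L_a·R = 39·19.89·13.9 = 10784.1 kN·m/m
M_D = W·d = 1587·4.85 = 7696.9 kN·m/m
FS = M_R / M_D = 10784.1 / 7696.9 = 1.401

FS = 1.40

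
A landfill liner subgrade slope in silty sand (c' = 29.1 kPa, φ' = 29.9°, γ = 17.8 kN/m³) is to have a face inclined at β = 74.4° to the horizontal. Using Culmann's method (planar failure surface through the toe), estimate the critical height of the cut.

Culmann's analysis gives the critical failure plane at α_cr = (β + φ')/2 = (74.4 + 29.9)/2 = 52.2°, and the critical height
H_c = (4c'/γ) · sinβ cosφ' / [1 − cos(β − φ')]
    = (4·29.1/17.8) · sin74.4°·cos29.9° / [1 − cos(44.5°)]
    = 6.539 · 0.9632·0.8669 / [1 − 0.7133]
    = 6.539 · 0.8350 / 0.2867
    = 19.04 m

H_c = 19.04 m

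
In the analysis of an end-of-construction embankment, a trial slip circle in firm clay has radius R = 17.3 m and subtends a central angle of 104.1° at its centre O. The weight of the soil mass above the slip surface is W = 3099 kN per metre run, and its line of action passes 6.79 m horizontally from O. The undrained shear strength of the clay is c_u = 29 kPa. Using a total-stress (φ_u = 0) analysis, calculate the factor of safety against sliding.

Taking moments about the centre O, the resisting moment is provided by the undrained shear strength acting along the arc:
Arc length L_a = R·θ = 17.3·(104.1°·π/180) = 17.3·1.8169 = 31.43 m
M_R = c_u·L_a·R = 29·31.43·17.3 = 15769.5 kN·m/m
M_D = W·d = 3099·6.79 = 21042.2 kN·m/m
FS = M_R / M_D = 15769.5 / 21042.2 = 0.749

FS = 0.75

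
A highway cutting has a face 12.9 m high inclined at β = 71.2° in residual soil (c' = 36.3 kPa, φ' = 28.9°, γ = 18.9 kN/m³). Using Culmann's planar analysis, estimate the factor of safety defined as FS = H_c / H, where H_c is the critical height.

H_c = (4c'/γ) · sinβ cosφ' / [1 − cos(β − φ')]
    = (4·36.3/18.9) · sin71.2°·cos28.9° / [1 − cos42.3°]
    = 7.683 · 0.8288 / 0.2604 = 24.45 m
FS = H_c / H = 24.45 / 12.9 = 1.896

FS = 1.90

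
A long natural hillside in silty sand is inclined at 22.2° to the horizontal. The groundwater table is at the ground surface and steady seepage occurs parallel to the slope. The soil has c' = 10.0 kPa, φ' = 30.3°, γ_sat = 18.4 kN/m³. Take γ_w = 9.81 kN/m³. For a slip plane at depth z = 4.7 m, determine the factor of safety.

FS = 1.00

With seepage parallel to the slope and the water table at the surface, the effective normal stress on the slip plane uses the buoyant unit weight γ' = γ_sat − γ_w while the driving shear stress uses γ_sat:
FS = [c' + γ' z cos²β tanφ'] / [γ_sat z sinβ cosβ]
γ' = 18.4 − 9.81 = 8.59 kN/m³
Numerator = 10.0 + 8.59·4.7·cos²22.2°·tan30.3° = 10.0 + 8.59·4.7·0.8572·0.5844 = 30.224 kPa
Denominator = 18.4·4.7·sin22.2°·cos22.2° = 18.4·4.7·0.3778·0.9259 = 30.253 kPa
FS = 30.224 / 30.253 = 0.999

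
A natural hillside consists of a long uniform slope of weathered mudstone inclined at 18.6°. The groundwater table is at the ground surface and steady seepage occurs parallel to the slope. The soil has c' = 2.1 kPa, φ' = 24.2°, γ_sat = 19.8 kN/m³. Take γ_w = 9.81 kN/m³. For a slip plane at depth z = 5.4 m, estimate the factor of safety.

With seepage parallel to the slope and the water table at the surface, the effective normal stress on the slip plane uses the buoyant unit weight γ' = γ_sat − γ_w while the driving shear stress uses γ_sat:
FS = [c' + γ' z cos²β tanφ'] / [γ_sat z sinβ cosβ]
γ' = 19.8 − 9.81 = 9.99 kN/m³
Numerator = 2.1 + 9.99·5.4·cos²18.6°·tan24.2° = 2.1 + 9.99·5.4·0.8983·0.4494 = 23.878 kPa
Denominator = 19.8·5.4·sin18.6°·cos18.6° = 19.8·5.4·0.3190·0.9478 = 32.322 kPa
FS = 23.878 / 32.322 = 0.739

FS = 0.74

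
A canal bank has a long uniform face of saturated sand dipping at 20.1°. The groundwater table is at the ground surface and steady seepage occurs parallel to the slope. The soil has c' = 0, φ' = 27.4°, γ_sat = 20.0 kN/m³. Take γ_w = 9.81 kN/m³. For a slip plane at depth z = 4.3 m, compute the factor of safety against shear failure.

With seepage parallel to the slope and the water table at the surface, the effective normal stress on the slip plane uses the buoyant unit weight γ' = γ_sat − γ_w while the driving shear stress uses γ_sat:
FS = [c' + γ' z cos²β tanφ'] / [γ_sat z sinβ cosβ]
(For c' = 0 this reduces to FS = (γ'/γ_sat)·tanφ'/tanβ.)
γ' = 20.0 − 9.81 = 10.19 kN/m³
Numerator = 0.0 + 10.19·4.3·cos²20.1°·tan27.4° = 0.0 + 10.19·4.3·0.8819·0.5184 = 20.030 kPa
Denominator = 20.0·4.3·sin20.1°·cos20.1° = 20.0·4.3·0.3437·0.9391 = 27.755 kPa
FS = 20.030 / 27.755 = 0.722

FS = 0.72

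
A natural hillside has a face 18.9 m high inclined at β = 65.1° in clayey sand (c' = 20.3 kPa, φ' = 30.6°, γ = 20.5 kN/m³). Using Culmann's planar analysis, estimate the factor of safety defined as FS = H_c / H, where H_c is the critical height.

FS = 0.93

H_c = (4c'/γ) · sinβ cosφ' / [1 − cos(β − φ')]
    = (4·20.3/20.5) · sin65.1°·cos30.6° / [1 − cos34.5°]
    = 3.961 · 0.7807 / 0.1759 = 17.58 m
FS = H_c / H = 17.58 / 18.9 = 0.930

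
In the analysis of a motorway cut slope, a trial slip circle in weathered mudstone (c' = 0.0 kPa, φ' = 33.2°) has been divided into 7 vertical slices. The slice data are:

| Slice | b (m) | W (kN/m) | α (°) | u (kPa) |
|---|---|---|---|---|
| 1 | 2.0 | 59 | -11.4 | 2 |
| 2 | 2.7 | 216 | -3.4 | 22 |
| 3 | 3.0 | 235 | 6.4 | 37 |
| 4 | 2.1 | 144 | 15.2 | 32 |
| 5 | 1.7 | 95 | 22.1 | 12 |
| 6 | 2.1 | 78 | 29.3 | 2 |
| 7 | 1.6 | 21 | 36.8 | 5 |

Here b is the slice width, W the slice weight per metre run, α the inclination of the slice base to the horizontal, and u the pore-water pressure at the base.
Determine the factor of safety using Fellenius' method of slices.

Ordinary method of slices: FS = Σ[c'·Δl_i + (W_i cosα_i − u_i·Δl_i)·tanφ'] / Σ W_i sinα_i, with Δl_i = b_i / cosα_i.
Slice 1: Δl = 2.0/cos(-11.4°) = 2.040 m; N'_1 = 59·cos(-11.4°) − 2·2.040 = 53.8; c'Δl = 0.00; W sinα = -11.7
Slice 2: Δl = 2.7/cos(-3.4°) = 2.705 m; N'_2 = 216·cos(-3.4°) − 22·2.705 = 156.1; c'Δl = 0.00; W sinα = -12.8
Slice 3: Δl = 3.0/cos6.4° = 3.019 m; N'_3 = 235·cos6.4° − 37·3.019 = 121.8; c'Δl = 0.00; W sinα = 26.2
Slice 4: Δl = 2.1/cos15.2° = 2.176 m; N'_4 = 144·cos15.2° − 32·2.176 = 69.3; c'Δl = 0.00; W sinα = 37.8
Slice 5: Δl = 1.7/cos22.1° = 1.835 m; N'_5 = 95·cos22.1° − 12·1.835 = 66.0; c'Δl = 0.00; W sinα = 35.7
Slice 6: Δl = 2.1/cos29.3° = 2.408 m; N'_6 = 78·cos29.3° − 2·2.408 = 63.2; c'Δl = 0.00; W sinα = 38.2
Slice 7: Δl = 1.6/cos36.8° = 1.998 m; N'_7 = 21·cos36.8° − 5·1.998 = 6.8; c'Δl = 0.00; W sinα = 12.6
Σc'Δl = 0.0 kN/m; ΣN' = 537.1 kN/m; ΣW sinα = 126.0 kN/m
Resisting = 0.0 + 537.1·tan33.2° = 0.0 + 351.4 = 351.4 kN/m
FS = 351.4 / 126.0 = 2.790

FS = 2.79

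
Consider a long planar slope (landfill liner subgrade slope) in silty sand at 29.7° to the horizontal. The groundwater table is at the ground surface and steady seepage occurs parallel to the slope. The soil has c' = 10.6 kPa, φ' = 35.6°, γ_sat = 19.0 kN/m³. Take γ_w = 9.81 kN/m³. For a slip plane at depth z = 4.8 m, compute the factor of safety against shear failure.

FS = 0.88

With seepage parallel to the slope and the water table at the surface, the effective normal stress on the slip plane uses the buoyant unit weight γ' = γ_sat − γ_w while the driving shear stress uses γ_sat:
FS = [c' + γ' z cos²β tanφ'] / [γ_sat z sinβ cosβ]
γ' = 19.0 − 9.81 = 9.19 kN/m³
Numerator = 10.6 + 9.19·4.8·cos²29.7°·tan35.6° = 10.6 + 9.19·4.8·0.7545·0.7159 = 34.429 kPa
Denominator = 19.0·4.8·sin29.7°·cos29.7° = 19.0·4.8·0.4955·0.8686 = 39.250 kPa
FS = 34.429 / 39.250 = 0.877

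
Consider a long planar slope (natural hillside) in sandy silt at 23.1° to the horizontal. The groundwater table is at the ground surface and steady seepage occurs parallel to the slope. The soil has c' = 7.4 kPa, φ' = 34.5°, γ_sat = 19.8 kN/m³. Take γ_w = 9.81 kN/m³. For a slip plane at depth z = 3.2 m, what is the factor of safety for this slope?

With seepage parallel to the slope and the water table at the surface, the effective normal stress on the slip plane uses the buoyant unit weight γ' = γ_sat − γ_w while the driving shear stress uses γ_sat:
FS = [c' + γ' z cos²β tanφ'] / [γ_sat z sinβ cosβ]
γ' = 19.8 − 9.81 = 9.99 kN/m³
Numerator = 7.4 + 9.99·3.2·cos²23.1°·tan34.5° = 7.4 + 9.99·3.2·0.8461·0.6873 = 25.989 kPa
Denominator = 19.8·3.2·sin23.1°·cos23.1° = 19.8·3.2·0.3923·0.9198 = 22.865 kPa
FS = 25.989 / 22.865 = 1.137

FS = 1.14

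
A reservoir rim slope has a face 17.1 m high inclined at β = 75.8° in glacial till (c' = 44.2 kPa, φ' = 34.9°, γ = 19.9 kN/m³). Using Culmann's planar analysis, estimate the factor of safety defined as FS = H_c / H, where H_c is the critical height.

H_c = (4c'/γ) · sinβ cosφ' / [1 − cos(β − φ')]
    = (4·44.2/19.9) · sin75.8°·cos34.9° / [1 − cos40.9°]
    = 8.884 · 0.7951 / 0.2441 = 28.93 m
FS = H_c / H = 28.93 / 17.1 = 1.692

FS = 1.69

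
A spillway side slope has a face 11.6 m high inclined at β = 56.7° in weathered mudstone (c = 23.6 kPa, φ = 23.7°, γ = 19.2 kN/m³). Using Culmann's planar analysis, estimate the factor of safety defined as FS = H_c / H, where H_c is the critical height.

H_c = (4c/γ) · sinβ cosφ / [1 − cos(β − φ)]
    = (4·23.6/19.2) · sin56.7°·cos23.7° / [1 − cos33.0°]
    = 4.917 · 0.7653 / 0.1613 = 23.32 m
FS = H_c / H = 23.32 / 11.6 = 2.011

FS = 2.01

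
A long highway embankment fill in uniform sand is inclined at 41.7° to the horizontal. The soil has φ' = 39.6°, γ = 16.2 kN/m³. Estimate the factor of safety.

For a dry cohesionless infinite slope the factor of safety is FS = tanφ' / tanβ.
FS = tan39.6° / tan41.7° = 0.8273 / 0.8910 = 0.929

FS = 0.93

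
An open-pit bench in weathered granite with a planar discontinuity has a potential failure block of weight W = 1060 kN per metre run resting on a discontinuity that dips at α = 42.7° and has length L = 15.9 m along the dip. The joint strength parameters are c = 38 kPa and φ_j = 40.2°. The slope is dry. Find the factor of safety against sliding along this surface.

Resolving the block weight along and normal to the plane and applying the Mohr–Coulomb strength on the joint:
N' = W cosα = 1060·cos42.7° = 779.0 kN/m
Driving force T = W sinα = 1060·sin42.7° = 718.8 kN/m
Resisting force R = c·L + N'·tanφ_j = 38·15.9 + 779.0·tan40.2° = 604.2 + 658.3 = 1262.5 kN/m
FS = R / T = 1262.5 / 718.8 = 1.756

FS = 1.76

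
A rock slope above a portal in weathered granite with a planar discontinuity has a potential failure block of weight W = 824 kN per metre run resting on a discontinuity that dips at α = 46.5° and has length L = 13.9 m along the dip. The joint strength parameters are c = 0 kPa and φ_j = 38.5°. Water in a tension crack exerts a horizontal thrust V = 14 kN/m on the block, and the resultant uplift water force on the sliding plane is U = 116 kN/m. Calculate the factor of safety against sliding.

FS = 0.58

Resolving the block weight along and normal to the plane and applying the Mohr–Coulomb strength on the joint:
N' = W cosα − U − V sinα = 824·cos46.5° − 116 − 14·sin46.5° = 441.0 kN/m
Driving force T = W sinα + V cosα = 824·sin46.5° + 14·cos46.5° = 607.3 kN/m
Resisting force R = c·L + N'·tanφ_j = 0·13.9 + 441.0·tan38.5° = 0.0 + 350.8 = 350.8 kN/m
FS = R / T = 350.8 / 607.3 = 0.578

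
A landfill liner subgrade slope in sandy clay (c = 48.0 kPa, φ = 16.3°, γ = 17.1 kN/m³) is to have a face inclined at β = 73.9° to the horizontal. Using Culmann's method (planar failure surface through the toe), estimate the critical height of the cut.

H_c = 22.31 m

Culmann's analysis gives the critical failure plane at α_cr = (β + φ)/2 = (73.9 + 16.3)/2 = 45.1°, and the critical height
H_c = (4c/γ) · sinβ cosφ / [1 − cos(β − φ)]
    = (4·48.0/17.1) · sin73.9°·cos16.3° / [1 − cos(57.6°)]
    = 11.228 · 0.9608·0.9598 / [1 − 0.5358]
    = 11.228 · 0.9222 / 0.4642
    = 22.31 m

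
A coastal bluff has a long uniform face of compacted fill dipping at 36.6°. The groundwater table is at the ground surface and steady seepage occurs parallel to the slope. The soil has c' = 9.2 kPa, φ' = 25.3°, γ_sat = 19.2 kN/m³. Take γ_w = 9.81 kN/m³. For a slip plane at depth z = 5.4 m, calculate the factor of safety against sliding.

FS = 0.50

With seepage parallel to the slope and the water table at the surface, the effective normal stress on the slip plane uses the buoyant unit weight γ' = γ_sat − γ_w while the driving shear stress uses γ_sat:
FS = [c' + γ' z cos²β tanφ'] / [γ_sat z sinβ cosβ]
γ' = 19.2 − 9.81 = 9.39 kN/m³
Numerator = 9.2 + 9.39·5.4·cos²36.6°·tan25.3° = 9.2 + 9.39·5.4·0.6445·0.4727 = 24.648 kPa
Denominator = 19.2·5.4·sin36.6°·cos36.6° = 19.2·5.4·0.5962·0.8028 = 49.627 kPa
FS = 24.648 / 49.627 = 0.497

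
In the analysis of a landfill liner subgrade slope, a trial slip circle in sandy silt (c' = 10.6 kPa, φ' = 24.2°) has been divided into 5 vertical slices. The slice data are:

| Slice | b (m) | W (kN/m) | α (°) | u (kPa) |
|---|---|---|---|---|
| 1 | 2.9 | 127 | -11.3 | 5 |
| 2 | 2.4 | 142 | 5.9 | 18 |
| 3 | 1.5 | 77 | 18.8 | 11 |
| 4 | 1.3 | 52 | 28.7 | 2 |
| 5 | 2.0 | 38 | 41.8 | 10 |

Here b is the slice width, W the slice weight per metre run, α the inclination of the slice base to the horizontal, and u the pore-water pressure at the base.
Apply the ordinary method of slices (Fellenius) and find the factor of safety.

FS = 3.95

Ordinary method of slices: FS = Σ[c'·Δl_i + (W_i cosα_i − u_i·Δl_i)·tanφ'] / Σ W_i sinα_i, with Δl_i = b_i / cosα_i.
Slice 1: Δl = 2.9/cos(-11.3°) = 2.957 m; N'_1 = 127·cos(-11.3°) − 5·2.957 = 109.8; c'Δl = 31.35; W sinα = -24.9
Slice 2: Δl = 2.4/cos5.9° = 2.413 m; N'_2 = 142·cos5.9° − 18·2.413 = 97.8; c'Δl = 25.58; W sinα = 14.6
Slice 3: Δl = 1.5/cos18.8° = 1.585 m; N'_3 = 77·cos18.8° − 11·1.585 = 55.5; c'Δl = 16.80; W sinα = 24.8
Slice 4: Δl = 1.3/cos28.7° = 1.482 m; N'_4 = 52·cos28.7° − 2·1.482 = 42.6; c'Δl = 15.71; W sinα = 25.0
Slice 5: Δl = 2.0/cos41.8° = 2.683 m; N'_5 = 38·cos41.8° − 10·2.683 = 1.5; c'Δl = 28.44; W sinα = 25.3
Σc'Δl = 117.9 kN/m; ΣN' = 307.2 kN/m; ΣW sinα = 64.8 kN/m
Resisting = 117.9 + 307.2·tan24.2° = 117.9 + 138.1 = 255.9 kN/m
FS = 255.9 / 64.8 = 3.948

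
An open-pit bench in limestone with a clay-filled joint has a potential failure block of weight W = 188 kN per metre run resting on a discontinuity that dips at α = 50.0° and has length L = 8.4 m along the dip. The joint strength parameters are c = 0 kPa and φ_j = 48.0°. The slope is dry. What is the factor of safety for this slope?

Resolving the block weight along and normal to the plane and applying the Mohr–Coulomb strength on the joint:
N' = W cosα = 188·cos50.0° = 120.8 kN/m
Driving force T = W sinα = 188·sin50.0° = 144.0 kN/m
Resisting force R = c·L + N'·tanφ_j = 0·8.4 + 120.8·tan48.0° = 0.0 + 134.2 = 134.2 kN/m
FS = R / T = 134.2 / 144.0 = 0.932

FS = 0.93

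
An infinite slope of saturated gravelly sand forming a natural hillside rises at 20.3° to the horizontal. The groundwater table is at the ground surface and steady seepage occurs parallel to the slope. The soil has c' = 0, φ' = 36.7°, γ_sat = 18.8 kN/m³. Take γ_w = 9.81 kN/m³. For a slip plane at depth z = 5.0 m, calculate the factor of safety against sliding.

FS = 0.96

With seepage parallel to the slope and the water table at the surface, the effective normal stress on the slip plane uses the buoyant unit weight γ' = γ_sat − γ_w while the driving shear stress uses γ_sat:
FS = [c' + γ' z cos²β tanφ'] / [γ_sat z sinβ cosβ]
(For c' = 0 this reduces to FS = (γ'/γ_sat)·tanφ'/tanβ.)
γ' = 18.8 − 9.81 = 8.99 kN/m³
Numerator = 0.0 + 8.99·5.0·cos²20.3°·tan36.7° = 0.0 + 8.99·5.0·0.8796·0.7454 = 29.472 kPa
Denominator = 18.8·5.0·sin20.3°·cos20.3° = 18.8·5.0·0.3469·0.9379 = 30.586 kPa
FS = 29.472 / 30.586 = 0.964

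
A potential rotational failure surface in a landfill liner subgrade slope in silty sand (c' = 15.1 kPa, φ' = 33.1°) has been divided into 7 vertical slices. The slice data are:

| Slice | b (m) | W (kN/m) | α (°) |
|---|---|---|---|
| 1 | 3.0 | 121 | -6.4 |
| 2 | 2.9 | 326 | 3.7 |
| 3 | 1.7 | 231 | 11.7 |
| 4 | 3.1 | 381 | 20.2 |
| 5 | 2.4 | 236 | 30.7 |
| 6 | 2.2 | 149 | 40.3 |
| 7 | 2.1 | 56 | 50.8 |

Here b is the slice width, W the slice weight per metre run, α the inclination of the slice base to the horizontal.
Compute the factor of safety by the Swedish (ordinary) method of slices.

Ordinary method of slices: FS = Σ[c'·Δl_i + (W_i cosα_i)·tanφ'] / Σ W_i sinα_i, with Δl_i = b_i / cosα_i.
Slice 1: Δl = 3.0/cos(-6.4°) = 3.019 m; N'_1 = 121·cos(-6.4°) = 120.2; c'Δl = 45.58; W sinα = -13.5
Slice 2: Δl = 2.9/cos3.7° = 2.906 m; N'_2 = 326·cos3.7° = 325.3; c'Δl = 43.88; W sinα = 21.0
Slice 3: Δl = 1.7/cos11.7° = 1.736 m; N'_3 = 231·cos11.7° = 226.2; c'Δl = 26.21; W sinα = 46.8
Slice 4: Δl = 3.1/cos20.2° = 3.303 m; N'_4 = 381·cos20.2° = 357.6; c'Δl = 49.88; W sinα = 131.6
Slice 5: Δl = 2.4/cos30.7° = 2.791 m; N'_5 = 236·cos30.7° = 202.9; c'Δl = 42.15; W sinα = 120.5
Slice 6: Δl = 2.2/cos40.3° = 2.885 m; N'_6 = 149·cos40.3° = 113.6; c'Δl = 43.56; W sinα = 96.4
Slice 7: Δl = 2.1/cos50.8° = 3.323 m; N'_7 = 56·cos50.8° = 35.4; c'Δl = 50.17; W sinα = 43.4
Σc'Δl = 301.4 kN/m; ΣN' = 1381.3 kN/m; ΣW sinα = 446.2 kN/m
Resisting = 301.4 + 1381.3·tan33.1° = 301.4 + 900.5 = 1201.9 kN/m
FS = 1201.9 / 446.2 = 2.694

FS = 2.69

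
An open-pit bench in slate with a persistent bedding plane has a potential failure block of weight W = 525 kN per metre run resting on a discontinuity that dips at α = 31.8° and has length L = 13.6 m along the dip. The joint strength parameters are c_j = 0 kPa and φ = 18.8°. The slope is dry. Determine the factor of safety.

FS = 0.55

Resolving the block weight along and normal to the plane and applying the Mohr–Coulomb strength on the joint:
N' = W cosα = 525·cos31.8° = 446.2 kN/m
Driving force T = W sinα = 525·sin31.8° = 276.7 kN/m
Resisting force R = c_j·L + N'·tanφ = 0·13.6 + 446.2·tan18.8° = 0.0 + 151.9 = 151.9 kN/m
FS = R / T = 151.9 / 276.7 = 0.549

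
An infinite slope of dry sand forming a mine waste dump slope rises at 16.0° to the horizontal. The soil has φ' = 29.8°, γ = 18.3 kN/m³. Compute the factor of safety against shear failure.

For a dry cohesionless infinite slope the factor of safety is FS = tanφ' / tanβ.
FS = tan29.8° / tan16.0° = 0.5727 / 0.2867 = 1.997

FS = 2.00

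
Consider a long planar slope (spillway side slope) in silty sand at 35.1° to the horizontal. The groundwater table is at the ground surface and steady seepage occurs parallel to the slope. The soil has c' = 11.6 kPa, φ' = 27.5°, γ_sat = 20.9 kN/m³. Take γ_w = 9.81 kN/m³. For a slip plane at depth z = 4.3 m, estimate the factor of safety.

With seepage parallel to the slope and the water table at the surface, the effective normal stress on the slip plane uses the buoyant unit weight γ' = γ_sat − γ_w while the driving shear stress uses γ_sat:
FS = [c' + γ' z cos²β tanφ'] / [γ_sat z sinβ cosβ]
γ' = 20.9 − 9.81 = 11.09 kN/m³
Numerator = 11.6 + 11.09·4.3·cos²35.1°·tan27.5° = 11.6 + 11.09·4.3·0.6694·0.5206 = 28.217 kPa
Denominator = 20.9·4.3·sin35.1°·cos35.1° = 20.9·4.3·0.5750·0.8181 = 42.278 kPa
FS = 28.217 / 42.278 = 0.667

FS = 0.67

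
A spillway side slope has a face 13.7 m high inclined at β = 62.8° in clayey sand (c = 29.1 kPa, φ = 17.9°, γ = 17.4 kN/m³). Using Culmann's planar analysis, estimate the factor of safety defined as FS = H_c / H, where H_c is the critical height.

H_c = (4c/γ) · sinβ cosφ / [1 − cos(β − φ)]
    = (4·29.1/17.4) · sin62.8°·cos17.9° / [1 − cos44.9°]
    = 6.690 · 0.8464 / 0.2917 = 19.41 m
FS = H_c / H = 19.41 / 13.7 = 1.417

FS = 1.42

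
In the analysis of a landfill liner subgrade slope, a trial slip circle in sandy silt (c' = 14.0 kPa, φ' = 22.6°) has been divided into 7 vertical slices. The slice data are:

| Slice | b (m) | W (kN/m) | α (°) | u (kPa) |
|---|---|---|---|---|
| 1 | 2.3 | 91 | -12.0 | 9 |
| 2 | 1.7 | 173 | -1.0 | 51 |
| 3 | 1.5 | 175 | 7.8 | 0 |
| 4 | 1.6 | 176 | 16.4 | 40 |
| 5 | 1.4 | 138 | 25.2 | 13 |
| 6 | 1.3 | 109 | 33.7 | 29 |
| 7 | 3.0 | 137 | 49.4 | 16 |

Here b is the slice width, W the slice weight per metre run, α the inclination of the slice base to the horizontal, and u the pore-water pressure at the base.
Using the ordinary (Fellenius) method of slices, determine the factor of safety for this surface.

FS = 1.66

Ordinary method of slices: FS = Σ[c'·Δl_i + (W_i cosα_i − u_i·Δl_i)·tanφ'] / Σ W_i sinα_i, with Δl_i = b_i / cosα_i.
Slice 1: Δl = 2.3/cos(-12.0°) = 2.351 m; N'_1 = 91·cos(-12.0°) − 9·2.351 = 67.8; c'Δl = 32.92; W sinα = -18.9
Slice 2: Δl = 1.7/cos(-1.0°) = 1.700 m; N'_2 = 173·cos(-1.0°) − 51·1.700 = 86.3; c'Δl = 23.80; W sinα = -3.0
Slice 3: Δl = 1.5/cos7.8° = 1.514 m; N'_3 = 175·cos7.8° − 0·1.514 = 173.4; c'Δl = 21.20; W sinα = 23.8
Slice 4: Δl = 1.6/cos16.4° = 1.668 m; N'_4 = 176·cos16.4° − 40·1.668 = 102.1; c'Δl = 23.35; W sinα = 49.7
Slice 5: Δl = 1.4/cos25.2° = 1.547 m; N'_5 = 138·cos25.2° − 13·1.547 = 104.8; c'Δl = 21.66; W sinα = 58.8
Slice 6: Δl = 1.3/cos33.7° = 1.563 m; N'_6 = 109·cos33.7° − 29·1.563 = 45.4; c'Δl = 21.88; W sinα = 60.5
Slice 7: Δl = 3.0/cos49.4° = 4.610 m; N'_7 = 137·cos49.4° − 16·4.610 = 15.4; c'Δl = 64.54; W sinα = 104.0
Σc'Δl = 209.3 kN/m; ΣN' = 595.1 kN/m; ΣW sinα = 274.8 kN/m
Resisting = 209.3 + 595.1·tan22.6° = 209.3 + 247.7 = 457.1 kN/m
FS = 457.1 / 274.8 = 1.664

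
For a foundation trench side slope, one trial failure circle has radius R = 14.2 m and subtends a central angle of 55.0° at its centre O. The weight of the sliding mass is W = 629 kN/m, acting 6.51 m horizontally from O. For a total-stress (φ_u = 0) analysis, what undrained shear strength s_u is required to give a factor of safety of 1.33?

s_u = 28.1 kPa

FS = s_u·L_a·R / (W·d), so s_u = FS·W·d / (L_a·R).
Arc length L_a = R·θ = 14.2·(55.0°·π/180) = 14.2·0.9599 = 13.63 m
s_u = 1.33·629·6.51 / (13.63·14.2) = 5446.1 / 193.56 = 28.14 kPa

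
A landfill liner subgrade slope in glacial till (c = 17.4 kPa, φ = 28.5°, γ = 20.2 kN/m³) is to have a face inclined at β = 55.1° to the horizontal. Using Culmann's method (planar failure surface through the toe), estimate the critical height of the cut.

H_c = 23.46 m

Culmann's analysis gives the critical failure plane at α_cr = (β + φ)/2 = (55.1 + 28.5)/2 = 41.8°, and the critical height
H_c = (4c/γ) · sinβ cosφ / [1 − cos(β − φ)]
    = (4·17.4/20.2) · sin55.1°·cos28.5° / [1 − cos(26.6°)]
    = 3.446 · 0.8202·0.8788 / [1 − 0.8942]
    = 3.446 · 0.7208 / 0.1058
    = 23.46 m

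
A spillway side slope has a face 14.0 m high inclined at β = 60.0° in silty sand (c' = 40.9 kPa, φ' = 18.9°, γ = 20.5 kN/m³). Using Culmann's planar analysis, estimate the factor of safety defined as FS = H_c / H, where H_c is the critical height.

FS = 1.90

H_c = (4c'/γ) · sinβ cosφ' / [1 − cos(β − φ')]
    = (4·40.9/20.5) · sin60.0°·cos18.9° / [1 − cos41.1°]
    = 7.980 · 0.8193 / 0.2464 = 26.53 m
FS = H_c / H = 26.53 / 14.0 = 1.895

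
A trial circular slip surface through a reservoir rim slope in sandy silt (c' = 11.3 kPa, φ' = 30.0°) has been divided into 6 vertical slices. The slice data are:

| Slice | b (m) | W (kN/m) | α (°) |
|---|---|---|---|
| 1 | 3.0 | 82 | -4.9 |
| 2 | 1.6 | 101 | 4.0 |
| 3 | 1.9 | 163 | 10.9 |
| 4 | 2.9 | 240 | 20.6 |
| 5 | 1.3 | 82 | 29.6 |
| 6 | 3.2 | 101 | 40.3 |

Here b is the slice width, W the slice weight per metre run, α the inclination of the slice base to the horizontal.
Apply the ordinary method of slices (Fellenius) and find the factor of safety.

FS = 2.65

Ordinary method of slices: FS = Σ[c'·Δl_i + (W_i cosα_i)·tanφ'] / Σ W_i sinα_i, with Δl_i = b_i / cosα_i.
Slice 1: Δl = 3.0/cos(-4.9°) = 3.011 m; N'_1 = 82·cos(-4.9°) = 81.7; c'Δl = 34.02; W sinα = -7.0
Slice 2: Δl = 1.6/cos4.0° = 1.604 m; N'_2 = 101·cos4.0° = 100.8; c'Δl = 18.12; W sinα = 7.0
Slice 3: Δl = 1.9/cos10.9° = 1.935 m; N'_3 = 163·cos10.9° = 160.1; c'Δl = 21.86; W sinα = 30.8
Slice 4: Δl = 2.9/cos20.6° = 3.098 m; N'_4 = 240·cos20.6° = 224.7; c'Δl = 35.01; W sinα = 84.4
Slice 5: Δl = 1.3/cos29.6° = 1.495 m; N'_5 = 82·cos29.6° = 71.3; c'Δl = 16.89; W sinα = 40.5
Slice 6: Δl = 3.2/cos40.3° = 4.196 m; N'_6 = 101·cos40.3° = 77.0; c'Δl = 47.41; W sinα = 65.3
Σc'Δl = 173.3 kN/m; ΣN' = 715.5 kN/m; ΣW sinα = 221.1 kN/m
Resisting = 173.3 + 715.5·tan30.0° = 173.3 + 413.1 = 586.4 kN/m
FS = 586.4 / 221.1 = 2.652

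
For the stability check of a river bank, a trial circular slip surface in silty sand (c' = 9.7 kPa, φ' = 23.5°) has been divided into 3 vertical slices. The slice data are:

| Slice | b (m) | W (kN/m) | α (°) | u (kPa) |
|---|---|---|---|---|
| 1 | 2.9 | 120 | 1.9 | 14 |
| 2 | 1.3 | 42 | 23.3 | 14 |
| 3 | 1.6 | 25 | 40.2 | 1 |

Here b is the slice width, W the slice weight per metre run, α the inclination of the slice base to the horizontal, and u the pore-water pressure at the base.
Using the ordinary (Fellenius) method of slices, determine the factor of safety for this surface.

FS = 3.06

Ordinary method of slices: FS = Σ[c'·Δl_i + (W_i cosα_i − u_i·Δl_i)·tanφ'] / Σ W_i sinα_i, with Δl_i = b_i / cosα_i.
Slice 1: Δl = 2.9/cos1.9° = 2.902 m; N'_1 = 120·cos1.9° − 14·2.902 = 79.3; c'Δl = 28.15; W sinα = 4.0
Slice 2: Δl = 1.3/cos23.3° = 1.415 m; N'_2 = 42·cos23.3° − 14·1.415 = 18.8; c'Δl = 13.73; W sinα = 16.6
Slice 3: Δl = 1.6/cos40.2° = 2.095 m; N'_3 = 25·cos40.2° − 1·2.095 = 17.0; c'Δl = 20.32; W sinα = 16.1
Σc'Δl = 62.2 kN/m; ΣN' = 115.1 kN/m; ΣW sinα = 36.7 kN/m
Resisting = 62.2 + 115.1·tan23.5° = 62.2 + 50.0 = 112.2 kN/m
FS = 112.2 / 36.7 = 3.056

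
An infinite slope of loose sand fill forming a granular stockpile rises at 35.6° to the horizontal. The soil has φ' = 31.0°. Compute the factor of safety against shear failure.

For a dry cohesionless infinite slope the factor of safety is FS = tanφ' / tanβ.
FS = tan31.0° / tan35.6° = 0.6009 / 0.7159 = 0.839

FS = 0.84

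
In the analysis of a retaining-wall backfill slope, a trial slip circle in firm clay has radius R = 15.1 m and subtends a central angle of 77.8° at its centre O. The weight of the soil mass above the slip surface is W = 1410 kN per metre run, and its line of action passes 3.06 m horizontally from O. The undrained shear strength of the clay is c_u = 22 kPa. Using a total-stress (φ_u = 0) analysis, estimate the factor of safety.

FS = 1.58

Taking moments about the centre O, the resisting moment is provided by the undrained shear strength acting along the arc:
Arc length L_a = R·θ = 15.1·(77.8°·π/180) = 15.1·1.3579 = 20.50 m
M_R = c_u·L_a·R = 22·20.50·15.1 = 6811.4 kN·m/m
M_D = W·d = 1410·3.06 = 4314.6 kN·m/m
FS = M_R / M_D = 6811.4 / 4314.6 = 1.579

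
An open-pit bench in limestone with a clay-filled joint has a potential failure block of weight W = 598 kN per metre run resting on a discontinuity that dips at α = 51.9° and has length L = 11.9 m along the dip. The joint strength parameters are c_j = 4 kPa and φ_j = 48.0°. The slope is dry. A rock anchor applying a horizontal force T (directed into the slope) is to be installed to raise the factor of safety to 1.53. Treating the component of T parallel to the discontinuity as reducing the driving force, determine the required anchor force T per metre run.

Resolving forces along and normal to the sliding plane, with the horizontal anchor force T adding T·sinα to the effective normal force and T·cosα acting up the plane against the driving force:
FS = [c_jL + (W cosα + T sinα) tanφ_j] / [W sinα − T cosα]
Without the anchor: N' = 369.0 kN/m, driving T_d = 470.6 kN/m, resisting R = 4·11.9 + 369.0·tan48.0° = 457.4 kN/m, FS = 0.97.
Setting FS = 1.53 and solving for T:
1.53·(470.6 − T cos51.9°) = 457.4 + T sin51.9°·tan48.0°
T·(sin51.9°·tan48.0° + 1.53·cos51.9°) = 1.53·470.6 − 457.4
T·(0.7869·1.1106 + 1.53·0.6170) = 720.0 − 457.4 = 262.6
T·1.8180 = 262.6
T = 144.4 kN/m

T = 144 kN/m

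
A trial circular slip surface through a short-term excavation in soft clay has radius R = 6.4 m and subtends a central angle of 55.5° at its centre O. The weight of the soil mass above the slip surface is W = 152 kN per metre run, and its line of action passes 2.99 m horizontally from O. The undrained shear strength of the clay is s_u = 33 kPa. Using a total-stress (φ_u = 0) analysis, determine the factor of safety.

FS = 2.88

Taking moments about the centre O, the resisting moment is provided by the undrained shear strength acting along the arc:
Arc length L_a = R·θ = 6.4·(55.5°·π/180) = 6.4·0.9687 = 6.20 m
M_R = s_u·L_a·R = 33·6.20·6.4 = 1309.3 kN·m/m
M_D = W·d = 152·2.99 = 454.5 kN·m/m
FS = M_R / M_D = 1309.3 / 454.5 = 2.881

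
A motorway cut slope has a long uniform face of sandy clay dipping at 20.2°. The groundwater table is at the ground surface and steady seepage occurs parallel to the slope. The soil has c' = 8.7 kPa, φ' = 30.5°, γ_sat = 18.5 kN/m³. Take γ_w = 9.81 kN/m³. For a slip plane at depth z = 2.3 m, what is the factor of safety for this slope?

With seepage parallel to the slope and the water table at the surface, the effective normal stress on the slip plane uses the buoyant unit weight γ' = γ_sat − γ_w while the driving shear stress uses γ_sat:
FS = [c' + γ' z cos²β tanφ'] / [γ_sat z sinβ cosβ]
γ' = 18.5 − 9.81 = 8.69 kN/m³
Numerator = 8.7 + 8.69·2.3·cos²20.2°·tan30.5° = 8.7 + 8.69·2.3·0.8808·0.5890 = 19.070 kPa
Denominator = 18.5·2.3·sin20.2°·cos20.2° = 18.5·2.3·0.3453·0.9385 = 13.789 kPa
FS = 19.070 / 13.789 = 1.383

FS = 1.38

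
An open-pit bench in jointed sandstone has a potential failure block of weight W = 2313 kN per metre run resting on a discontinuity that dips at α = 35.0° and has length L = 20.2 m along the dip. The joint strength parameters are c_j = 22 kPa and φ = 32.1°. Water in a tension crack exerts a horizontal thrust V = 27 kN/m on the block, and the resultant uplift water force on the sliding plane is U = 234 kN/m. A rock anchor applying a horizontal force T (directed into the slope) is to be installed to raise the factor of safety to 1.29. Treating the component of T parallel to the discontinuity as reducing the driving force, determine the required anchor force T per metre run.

Resolving forces along and normal to the sliding plane, with the horizontal anchor force T adding T·sinα to the effective normal force and T·cosα acting up the plane against the driving force:
FS = [c_jL + (W cosα − U − V sinα + T sinα) tanφ] / [W sinα + V cosα − T cosα]
Without the anchor: N' = 1645.2 kN/m, driving T_d = 1348.8 kN/m, resisting R = 22·20.2 + 1645.2·tan32.1° = 1476.4 kN/m, FS = 1.09.
Setting FS = 1.29 and solving for T:
1.29·(1348.8 − T cos35.0°) = 1476.4 + T sin35.0°·tan32.1°
T·(sin35.0°·tan32.1° + 1.29·cos35.0°) = 1.29·1348.8 − 1476.4
T·(0.5736·0.6273 + 1.29·0.8192) = 1740.0 − 1476.4 = 263.5
T·1.4165 = 263.5
T = 186.0 kN/m

T = 186 kN/m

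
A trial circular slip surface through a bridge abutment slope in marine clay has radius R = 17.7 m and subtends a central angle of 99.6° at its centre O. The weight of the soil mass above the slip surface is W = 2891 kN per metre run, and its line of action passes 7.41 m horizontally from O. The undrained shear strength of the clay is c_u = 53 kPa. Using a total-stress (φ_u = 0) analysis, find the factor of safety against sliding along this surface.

FS = 1.35

Taking moments about the centre O, the resisting moment is provided by the undrained shear strength acting along the arc:
Arc length L_a = R·θ = 17.7·(99.6°·π/180) = 17.7·1.7383 = 30.77 m
M_R = c_u·L_a·R = 53·30.77·17.7 = 28864.2 kN·m/m
M_D = W·d = 2891·7.41 = 21422.3 kN·m/m
FS = M_R / M_D = 28864.2 / 21422.3 = 1.347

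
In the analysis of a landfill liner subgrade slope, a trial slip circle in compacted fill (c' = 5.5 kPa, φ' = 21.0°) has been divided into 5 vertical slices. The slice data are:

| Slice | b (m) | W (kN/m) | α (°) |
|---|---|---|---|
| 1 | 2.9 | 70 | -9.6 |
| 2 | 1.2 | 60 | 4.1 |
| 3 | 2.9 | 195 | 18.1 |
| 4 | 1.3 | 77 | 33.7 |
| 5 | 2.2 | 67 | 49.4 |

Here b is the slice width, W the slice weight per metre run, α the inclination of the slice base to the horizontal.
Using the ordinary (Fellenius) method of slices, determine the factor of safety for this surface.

Ordinary method of slices: FS = Σ[c'·Δl_i + (W_i cosα_i)·tanφ'] / Σ W_i sinα_i, with Δl_i = b_i / cosα_i.
Slice 1: Δl = 2.9/cos(-9.6°) = 2.941 m; N'_1 = 70·cos(-9.6°) = 69.0; c'Δl = 16.18; W sinα = -11.7
Slice 2: Δl = 1.2/cos4.1° = 1.203 m; N'_2 = 60·cos4.1° = 59.8; c'Δl = 6.62; W sinα = 4.3
Slice 3: Δl = 2.9/cos18.1° = 3.051 m; N'_3 = 195·cos18.1° = 185.4; c'Δl = 16.78; W sinα = 60.6
Slice 4: Δl = 1.3/cos33.7° = 1.563 m; N'_4 = 77·cos33.7° = 64.1; c'Δl = 8.59; W sinα = 42.7
Slice 5: Δl = 2.2/cos49.4° = 3.381 m; N'_5 = 67·cos49.4° = 43.6; c'Δl = 18.59; W sinα = 50.9
Σc'Δl = 66.8 kN/m; ΣN' = 421.9 kN/m; ΣW sinα = 146.8 kN/m
Resisting = 66.8 + 421.9·tan21.0° = 66.8 + 161.9 = 228.7 kN/m
FS = 228.7 / 146.8 = 1.558

FS = 1.56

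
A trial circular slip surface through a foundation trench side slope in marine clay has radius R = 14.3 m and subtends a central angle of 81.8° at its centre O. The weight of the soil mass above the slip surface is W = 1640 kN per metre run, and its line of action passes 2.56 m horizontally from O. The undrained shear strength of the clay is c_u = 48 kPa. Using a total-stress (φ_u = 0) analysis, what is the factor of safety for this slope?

FS = 3.34

Taking moments about the centre O, the resisting moment is provided by the undrained shear strength acting along the arc:
Arc length L_a = R·θ = 14.3·(81.8°·π/180) = 14.3·1.4277 = 20.42 m
M_R = c_u·L_a·R = 48·20.42·14.3 = 14013.4 kN·m/m
M_D = W·d = 1640·2.56 = 4198.4 kN·m/m
FS = M_R / M_D = 14013.4 / 4198.4 = 3.338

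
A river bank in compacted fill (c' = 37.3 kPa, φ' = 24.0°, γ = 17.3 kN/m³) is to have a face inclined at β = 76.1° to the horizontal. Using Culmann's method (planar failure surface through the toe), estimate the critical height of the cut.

H_c = 19.83 m

Culmann's analysis gives the critical failure plane at α_cr = (β + φ')/2 = (76.1 + 24.0)/2 = 50.0°, and the critical height
H_c = (4c'/γ) · sinβ cosφ' / [1 − cos(β − φ')]
    = (4·37.3/17.3) · sin76.1°·cos24.0° / [1 − cos(52.1°)]
    = 8.624 · 0.9707·0.9135 / [1 − 0.6143]
    = 8.624 · 0.8868 / 0.3857
    = 19.83 m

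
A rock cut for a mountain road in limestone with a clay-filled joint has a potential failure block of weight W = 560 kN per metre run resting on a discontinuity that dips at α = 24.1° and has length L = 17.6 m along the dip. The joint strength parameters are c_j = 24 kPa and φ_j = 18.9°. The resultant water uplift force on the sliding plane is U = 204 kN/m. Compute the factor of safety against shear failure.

FS = 2.31

Resolving the block weight along and normal to the plane and applying the Mohr–Coulomb strength on the joint:
N' = W cosα − U = 560·cos24.1° − 204 = 307.2 kN/m
Driving force T = W sinα = 560·sin24.1° = 228.7 kN/m
Resisting force R = c_j·L + N'·tanφ_j = 24·17.6 + 307.2·tan18.9° = 422.4 + 105.2 = 527.6 kN/m
FS = R / T = 527.6 / 228.7 = 2.307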